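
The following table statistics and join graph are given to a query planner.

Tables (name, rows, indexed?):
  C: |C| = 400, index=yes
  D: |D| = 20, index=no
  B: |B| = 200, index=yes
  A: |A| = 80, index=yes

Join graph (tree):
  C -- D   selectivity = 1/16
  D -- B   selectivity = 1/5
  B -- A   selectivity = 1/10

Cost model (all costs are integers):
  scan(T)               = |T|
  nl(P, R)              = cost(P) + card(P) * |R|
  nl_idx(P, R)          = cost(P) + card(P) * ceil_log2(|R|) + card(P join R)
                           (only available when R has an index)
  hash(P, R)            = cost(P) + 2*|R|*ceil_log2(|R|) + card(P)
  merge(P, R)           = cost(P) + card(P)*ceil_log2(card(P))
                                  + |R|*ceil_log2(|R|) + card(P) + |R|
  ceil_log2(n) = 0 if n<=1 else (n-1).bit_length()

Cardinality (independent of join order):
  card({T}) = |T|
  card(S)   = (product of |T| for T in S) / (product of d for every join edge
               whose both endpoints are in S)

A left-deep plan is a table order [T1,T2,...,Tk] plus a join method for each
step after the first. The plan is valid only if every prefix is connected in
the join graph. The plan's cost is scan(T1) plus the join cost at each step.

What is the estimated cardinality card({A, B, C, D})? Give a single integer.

160000

Tables in S: A(80), B(200), C(400), D(20)
Edges inside S: C-D(d=16), D-B(d=5), B-A(d=10)
numerator = 80 * 200 * 400 * 20 = 128000000
denominator = 16 * 5 * 10 = 800
card(S) = 128000000 / 800 = 160000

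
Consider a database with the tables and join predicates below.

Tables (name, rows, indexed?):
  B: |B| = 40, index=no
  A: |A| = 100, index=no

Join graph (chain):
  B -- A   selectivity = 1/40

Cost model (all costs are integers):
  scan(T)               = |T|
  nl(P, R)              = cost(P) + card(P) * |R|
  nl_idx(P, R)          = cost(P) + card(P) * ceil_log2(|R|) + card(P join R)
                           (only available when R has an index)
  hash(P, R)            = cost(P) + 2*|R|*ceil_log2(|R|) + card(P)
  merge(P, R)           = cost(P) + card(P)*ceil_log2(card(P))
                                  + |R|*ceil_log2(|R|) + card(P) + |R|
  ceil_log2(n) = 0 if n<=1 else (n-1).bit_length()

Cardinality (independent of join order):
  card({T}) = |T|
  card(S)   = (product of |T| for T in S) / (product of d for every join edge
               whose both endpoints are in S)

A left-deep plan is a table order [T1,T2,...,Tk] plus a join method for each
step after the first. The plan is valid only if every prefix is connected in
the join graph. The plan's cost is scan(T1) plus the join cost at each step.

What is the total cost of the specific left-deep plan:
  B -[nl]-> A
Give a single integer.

step 1: scan B: cost=40, card=40
step 2: join A via nl
    card(P join A) = 40*100/(40) = 100
    cost = 40 + 40*100 = 4040

4040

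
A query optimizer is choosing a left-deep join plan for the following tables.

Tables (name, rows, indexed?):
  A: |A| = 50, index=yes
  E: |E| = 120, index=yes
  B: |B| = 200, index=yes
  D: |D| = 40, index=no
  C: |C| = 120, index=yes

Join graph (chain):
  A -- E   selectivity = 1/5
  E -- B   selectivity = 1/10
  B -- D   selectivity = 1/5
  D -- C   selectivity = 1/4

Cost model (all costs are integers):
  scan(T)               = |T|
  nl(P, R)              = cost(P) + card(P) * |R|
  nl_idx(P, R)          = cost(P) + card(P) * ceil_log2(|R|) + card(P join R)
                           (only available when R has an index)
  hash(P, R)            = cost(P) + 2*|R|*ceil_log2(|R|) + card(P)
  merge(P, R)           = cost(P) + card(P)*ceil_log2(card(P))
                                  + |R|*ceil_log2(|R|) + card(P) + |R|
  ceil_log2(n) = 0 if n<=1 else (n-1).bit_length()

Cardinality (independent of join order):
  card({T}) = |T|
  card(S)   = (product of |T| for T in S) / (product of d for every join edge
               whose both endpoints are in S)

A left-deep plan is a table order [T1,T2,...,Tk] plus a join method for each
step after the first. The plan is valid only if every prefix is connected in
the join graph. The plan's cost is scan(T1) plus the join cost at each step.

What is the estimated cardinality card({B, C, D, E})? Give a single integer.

Tables in S: B(200), C(120), D(40), E(120)
Edges inside S: E-B(d=10), B-D(d=5), D-C(d=4)
numerator = 200 * 120 * 40 * 120 = 115200000
denominator = 10 * 5 * 4 = 200
card(S) = 115200000 / 200 = 576000

576000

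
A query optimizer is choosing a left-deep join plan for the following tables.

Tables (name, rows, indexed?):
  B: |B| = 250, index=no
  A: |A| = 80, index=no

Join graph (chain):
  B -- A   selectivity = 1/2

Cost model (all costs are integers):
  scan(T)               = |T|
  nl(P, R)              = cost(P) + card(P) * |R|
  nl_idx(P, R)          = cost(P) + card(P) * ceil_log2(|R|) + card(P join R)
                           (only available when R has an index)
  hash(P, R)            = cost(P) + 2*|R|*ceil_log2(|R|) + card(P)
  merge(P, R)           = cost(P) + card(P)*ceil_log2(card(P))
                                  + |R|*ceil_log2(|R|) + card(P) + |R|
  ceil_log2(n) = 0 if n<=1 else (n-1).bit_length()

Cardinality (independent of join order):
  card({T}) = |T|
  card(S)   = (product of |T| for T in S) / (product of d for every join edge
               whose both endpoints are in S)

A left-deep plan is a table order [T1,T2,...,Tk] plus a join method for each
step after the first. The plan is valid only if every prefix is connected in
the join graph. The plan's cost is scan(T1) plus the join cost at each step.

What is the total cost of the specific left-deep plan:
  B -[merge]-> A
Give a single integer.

step 1: scan B: cost=250, card=250
step 2: join A via merge
    card(P join A) = 250*80/(2) = 10000
    cost = 250 + 250*8 + 80*7 + 250 + 80 = 3140

3140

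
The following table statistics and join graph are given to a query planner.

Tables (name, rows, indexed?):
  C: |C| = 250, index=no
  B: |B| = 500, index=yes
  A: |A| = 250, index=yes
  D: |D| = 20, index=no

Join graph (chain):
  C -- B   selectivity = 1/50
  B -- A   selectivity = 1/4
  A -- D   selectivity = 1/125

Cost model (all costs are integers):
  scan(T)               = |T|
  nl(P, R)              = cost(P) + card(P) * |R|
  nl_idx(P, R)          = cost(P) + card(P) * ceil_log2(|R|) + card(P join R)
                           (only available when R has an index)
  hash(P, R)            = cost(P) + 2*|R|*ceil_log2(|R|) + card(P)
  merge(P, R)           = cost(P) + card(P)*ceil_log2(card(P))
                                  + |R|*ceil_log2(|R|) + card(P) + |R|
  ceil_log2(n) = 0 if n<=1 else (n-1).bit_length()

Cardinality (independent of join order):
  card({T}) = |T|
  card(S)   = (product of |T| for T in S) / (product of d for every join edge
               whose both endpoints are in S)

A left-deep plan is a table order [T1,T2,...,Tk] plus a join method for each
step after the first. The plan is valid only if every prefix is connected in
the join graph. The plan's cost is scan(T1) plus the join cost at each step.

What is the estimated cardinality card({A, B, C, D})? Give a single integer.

25000

Tables in S: A(250), B(500), C(250), D(20)
Edges inside S: C-B(d=50), B-A(d=4), A-D(d=125)
numerator = 250 * 500 * 250 * 20 = 625000000
denominator = 50 * 4 * 125 = 25000
card(S) = 625000000 / 25000 = 25000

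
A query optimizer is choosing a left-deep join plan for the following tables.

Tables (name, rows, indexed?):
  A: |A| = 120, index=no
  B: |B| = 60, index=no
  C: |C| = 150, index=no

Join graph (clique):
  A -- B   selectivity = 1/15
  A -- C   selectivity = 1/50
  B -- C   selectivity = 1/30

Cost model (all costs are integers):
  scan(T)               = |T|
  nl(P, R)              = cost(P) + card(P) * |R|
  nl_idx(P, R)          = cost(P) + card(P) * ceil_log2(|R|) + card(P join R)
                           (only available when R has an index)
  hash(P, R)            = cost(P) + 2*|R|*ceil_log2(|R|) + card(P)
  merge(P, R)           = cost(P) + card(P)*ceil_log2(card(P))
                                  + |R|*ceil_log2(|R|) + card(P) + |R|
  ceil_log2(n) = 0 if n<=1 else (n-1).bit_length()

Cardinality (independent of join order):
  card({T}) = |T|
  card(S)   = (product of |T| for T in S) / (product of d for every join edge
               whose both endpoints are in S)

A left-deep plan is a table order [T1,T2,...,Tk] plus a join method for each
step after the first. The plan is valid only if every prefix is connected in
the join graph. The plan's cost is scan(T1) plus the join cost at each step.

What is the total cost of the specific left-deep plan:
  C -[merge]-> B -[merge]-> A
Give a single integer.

5880

step 1: scan C: cost=150, card=150
step 2: join B via merge
    card(P join B) = 150*60/(30) = 300
    cost = 150 + 150*8 + 60*6 + 150 + 60 = 1920
step 3: join A via merge
    card(P join A) = 300*120/(15*50) = 48
    cost = 1920 + 300*9 + 120*7 + 300 + 120 = 5880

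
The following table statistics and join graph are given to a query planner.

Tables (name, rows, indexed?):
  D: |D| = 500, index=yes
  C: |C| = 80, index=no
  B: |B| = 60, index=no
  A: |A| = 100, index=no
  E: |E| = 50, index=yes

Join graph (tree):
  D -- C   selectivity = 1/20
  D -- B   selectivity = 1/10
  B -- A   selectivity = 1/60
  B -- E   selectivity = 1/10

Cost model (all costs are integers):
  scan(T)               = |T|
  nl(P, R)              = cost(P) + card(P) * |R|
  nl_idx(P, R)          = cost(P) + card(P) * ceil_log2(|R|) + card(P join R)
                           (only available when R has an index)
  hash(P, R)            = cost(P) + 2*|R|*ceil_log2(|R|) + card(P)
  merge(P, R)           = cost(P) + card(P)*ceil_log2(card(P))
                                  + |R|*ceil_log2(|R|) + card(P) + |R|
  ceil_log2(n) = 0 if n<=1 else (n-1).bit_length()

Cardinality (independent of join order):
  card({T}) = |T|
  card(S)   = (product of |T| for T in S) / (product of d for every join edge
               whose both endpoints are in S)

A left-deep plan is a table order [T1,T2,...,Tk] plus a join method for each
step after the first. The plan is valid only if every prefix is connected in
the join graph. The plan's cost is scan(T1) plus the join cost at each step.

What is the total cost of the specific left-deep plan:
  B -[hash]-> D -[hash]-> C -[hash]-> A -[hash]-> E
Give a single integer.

step 1: scan B: cost=60, card=60
step 2: join D via hash
    card(P join D) = 60*500/(10) = 3000
    cost = 60 + 2*500*9 + 60 = 9120
step 3: join C via hash
    card(P join C) = 3000*80/(20) = 12000
    cost = 9120 + 2*80*7 + 3000 = 13240
step 4: join A via hash
    card(P join A) = 12000*100/(60) = 20000
    cost = 13240 + 2*100*7 + 12000 = 26640
step 5: join E via hash
    card(P join E) = 20000*50/(10) = 100000
    cost = 26640 + 2*50*6 + 20000 = 47240

47240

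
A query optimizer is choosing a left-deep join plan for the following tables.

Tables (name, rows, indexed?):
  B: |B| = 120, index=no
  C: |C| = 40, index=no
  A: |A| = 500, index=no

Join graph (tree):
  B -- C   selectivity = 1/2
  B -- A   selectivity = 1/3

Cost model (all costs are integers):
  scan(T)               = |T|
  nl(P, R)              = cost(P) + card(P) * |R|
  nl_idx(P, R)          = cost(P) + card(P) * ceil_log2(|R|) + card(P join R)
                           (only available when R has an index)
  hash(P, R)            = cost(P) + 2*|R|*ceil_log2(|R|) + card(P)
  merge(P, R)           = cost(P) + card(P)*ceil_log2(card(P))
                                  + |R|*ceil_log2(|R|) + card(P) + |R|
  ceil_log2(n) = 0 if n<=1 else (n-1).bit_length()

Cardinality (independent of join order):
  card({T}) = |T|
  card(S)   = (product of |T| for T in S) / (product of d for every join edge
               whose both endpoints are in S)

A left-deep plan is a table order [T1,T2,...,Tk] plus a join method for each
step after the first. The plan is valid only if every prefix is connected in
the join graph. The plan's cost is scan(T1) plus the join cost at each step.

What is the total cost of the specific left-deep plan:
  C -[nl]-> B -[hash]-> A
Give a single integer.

step 1: scan C: cost=40, card=40
step 2: join B via nl
    card(P join B) = 40*120/(2) = 2400
    cost = 40 + 40*120 = 4840
step 3: join A via hash
    card(P join A) = 2400*500/(3) = 400000
    cost = 4840 + 2*500*9 + 2400 = 16240

16240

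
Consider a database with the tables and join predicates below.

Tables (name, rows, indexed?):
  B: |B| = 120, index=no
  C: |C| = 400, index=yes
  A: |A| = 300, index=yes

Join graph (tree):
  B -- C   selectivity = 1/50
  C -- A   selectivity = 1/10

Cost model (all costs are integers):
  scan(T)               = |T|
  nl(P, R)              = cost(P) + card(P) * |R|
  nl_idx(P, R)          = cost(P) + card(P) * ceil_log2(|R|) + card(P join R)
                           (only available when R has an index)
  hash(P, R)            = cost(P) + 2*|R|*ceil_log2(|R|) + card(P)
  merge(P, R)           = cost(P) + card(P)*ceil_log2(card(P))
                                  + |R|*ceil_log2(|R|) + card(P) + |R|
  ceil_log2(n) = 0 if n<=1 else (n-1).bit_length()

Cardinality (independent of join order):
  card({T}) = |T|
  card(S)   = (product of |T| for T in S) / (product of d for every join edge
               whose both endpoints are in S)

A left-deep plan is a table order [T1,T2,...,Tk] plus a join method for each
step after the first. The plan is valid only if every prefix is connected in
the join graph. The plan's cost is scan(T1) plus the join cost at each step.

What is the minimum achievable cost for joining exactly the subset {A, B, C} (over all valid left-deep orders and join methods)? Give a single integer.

Selinger DP over subsets of {A,B,C}:
  {B}: scan cost=120, card=120
  {C}: scan cost=400, card=400
  {A}: scan cost=300, card=300
  {BC}: card=960; try (C,nl_idx)→2160, (B,hash)→2480, (C,merge)→5080, (B,merge)→5360, (C,hash)→7440, (C,nl)→48120 …(+1); best=2160 via (C,nl_idx)
  {AC}: card=12000; try (A,hash)→6200, (C,merge)→7300, (A,merge)→7400, (C,hash)→7800, (C,nl_idx)→15000, (A,nl_idx)→16000 …(+2); best=6200 via (A,hash)
  {ABC}: card=28800; try (A,hash)→8520, (A,merge)→15720, (B,hash)→19880, (A,nl_idx)→39600, (B,merge)→187160, (A,nl)→290160 …(+1); best=8520 via (A,hash)

8520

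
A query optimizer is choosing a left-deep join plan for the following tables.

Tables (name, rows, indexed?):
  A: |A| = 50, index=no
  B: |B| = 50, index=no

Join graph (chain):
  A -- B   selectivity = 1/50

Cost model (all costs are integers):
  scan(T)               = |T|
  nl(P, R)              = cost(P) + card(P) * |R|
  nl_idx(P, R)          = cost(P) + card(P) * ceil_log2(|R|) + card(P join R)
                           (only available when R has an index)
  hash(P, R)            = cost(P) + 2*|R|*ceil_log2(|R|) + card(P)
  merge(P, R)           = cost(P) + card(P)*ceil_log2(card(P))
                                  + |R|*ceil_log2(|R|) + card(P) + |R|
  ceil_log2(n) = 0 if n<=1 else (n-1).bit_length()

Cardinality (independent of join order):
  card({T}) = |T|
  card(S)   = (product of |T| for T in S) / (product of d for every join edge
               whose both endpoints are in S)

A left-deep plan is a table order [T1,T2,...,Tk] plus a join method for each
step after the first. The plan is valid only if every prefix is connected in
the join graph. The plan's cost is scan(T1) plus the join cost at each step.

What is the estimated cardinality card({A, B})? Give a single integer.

Tables in S: A(50), B(50)
Edges inside S: A-B(d=50)
numerator = 50 * 50 = 2500
denominator = 50 = 50
card(S) = 2500 / 50 = 50

50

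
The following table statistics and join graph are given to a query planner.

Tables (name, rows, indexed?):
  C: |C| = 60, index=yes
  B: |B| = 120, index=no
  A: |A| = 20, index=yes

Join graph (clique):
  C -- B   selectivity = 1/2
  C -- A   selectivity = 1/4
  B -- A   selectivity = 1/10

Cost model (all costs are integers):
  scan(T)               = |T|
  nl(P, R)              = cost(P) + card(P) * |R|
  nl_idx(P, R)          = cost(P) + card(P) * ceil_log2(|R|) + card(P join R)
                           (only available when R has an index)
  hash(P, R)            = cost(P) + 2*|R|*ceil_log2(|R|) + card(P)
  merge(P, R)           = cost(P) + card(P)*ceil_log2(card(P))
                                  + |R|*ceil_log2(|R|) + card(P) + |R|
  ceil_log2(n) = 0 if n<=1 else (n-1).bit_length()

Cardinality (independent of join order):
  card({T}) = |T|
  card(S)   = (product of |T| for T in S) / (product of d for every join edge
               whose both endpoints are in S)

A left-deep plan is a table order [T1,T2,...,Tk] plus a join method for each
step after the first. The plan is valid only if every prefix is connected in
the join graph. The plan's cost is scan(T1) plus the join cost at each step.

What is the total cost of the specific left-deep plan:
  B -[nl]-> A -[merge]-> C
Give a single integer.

5100

step 1: scan B: cost=120, card=120
step 2: join A via nl
    card(P join A) = 120*20/(10) = 240
    cost = 120 + 120*20 = 2520
step 3: join C via merge
    card(P join C) = 240*60/(2*4) = 1800
    cost = 2520 + 240*8 + 60*6 + 240 + 60 = 5100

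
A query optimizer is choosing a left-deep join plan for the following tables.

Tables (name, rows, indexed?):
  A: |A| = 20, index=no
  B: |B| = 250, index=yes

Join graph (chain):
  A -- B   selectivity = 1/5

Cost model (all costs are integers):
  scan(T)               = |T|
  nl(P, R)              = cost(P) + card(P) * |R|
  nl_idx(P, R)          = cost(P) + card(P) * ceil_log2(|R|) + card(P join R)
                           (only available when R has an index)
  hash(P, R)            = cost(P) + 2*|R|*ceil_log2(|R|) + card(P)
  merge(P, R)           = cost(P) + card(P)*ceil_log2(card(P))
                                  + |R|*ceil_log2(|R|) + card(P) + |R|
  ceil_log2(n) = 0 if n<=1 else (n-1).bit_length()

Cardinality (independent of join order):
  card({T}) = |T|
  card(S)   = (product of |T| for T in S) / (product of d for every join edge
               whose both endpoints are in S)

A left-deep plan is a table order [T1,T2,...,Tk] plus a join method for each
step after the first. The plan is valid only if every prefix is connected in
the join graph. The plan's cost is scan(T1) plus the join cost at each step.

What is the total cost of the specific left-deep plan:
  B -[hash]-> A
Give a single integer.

700

step 1: scan B: cost=250, card=250
step 2: join A via hash
    card(P join A) = 250*20/(5) = 1000
    cost = 250 + 2*20*5 + 250 = 700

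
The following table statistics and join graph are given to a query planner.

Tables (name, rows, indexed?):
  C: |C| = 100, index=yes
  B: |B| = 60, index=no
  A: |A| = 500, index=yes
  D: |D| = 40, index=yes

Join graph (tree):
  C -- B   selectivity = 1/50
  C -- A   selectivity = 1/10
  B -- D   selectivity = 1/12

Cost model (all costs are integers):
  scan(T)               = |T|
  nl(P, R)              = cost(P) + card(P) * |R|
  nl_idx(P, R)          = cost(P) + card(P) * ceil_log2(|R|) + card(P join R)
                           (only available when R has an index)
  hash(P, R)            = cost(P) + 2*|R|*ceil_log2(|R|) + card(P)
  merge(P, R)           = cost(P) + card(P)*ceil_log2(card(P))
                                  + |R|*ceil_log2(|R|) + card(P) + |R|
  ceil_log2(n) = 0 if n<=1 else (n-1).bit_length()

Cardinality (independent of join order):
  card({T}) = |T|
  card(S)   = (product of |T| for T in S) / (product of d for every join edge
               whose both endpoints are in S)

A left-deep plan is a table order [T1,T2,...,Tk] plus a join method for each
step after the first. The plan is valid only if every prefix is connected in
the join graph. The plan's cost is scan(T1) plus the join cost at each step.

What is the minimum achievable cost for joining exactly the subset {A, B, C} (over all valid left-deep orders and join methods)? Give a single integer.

Selinger DP over subsets of {A,B,C}:
  {C}: scan cost=100, card=100
  {B}: scan cost=60, card=60
  {A}: scan cost=500, card=500
  {BC}: card=120; try (C,nl_idx)→600, (B,hash)→920, (C,merge)→1280, (B,merge)→1320, (C,hash)→1520, (C,nl)→6060 …(+1); best=600 via (C,nl_idx)
  {AC}: card=5000; try (C,hash)→2400, (A,merge)→5900, (A,nl_idx)→6000, (C,merge)→6300, (C,nl_idx)→9000, (A,hash)→9200 …(+2); best=2400 via (C,hash)
  {ABC}: card=6000; try (A,merge)→6560, (A,nl_idx)→7680, (B,hash)→8120, (A,hash)→9720, (A,nl)→60600, (B,merge)→72820 …(+1); best=6560 via (A,merge)

6560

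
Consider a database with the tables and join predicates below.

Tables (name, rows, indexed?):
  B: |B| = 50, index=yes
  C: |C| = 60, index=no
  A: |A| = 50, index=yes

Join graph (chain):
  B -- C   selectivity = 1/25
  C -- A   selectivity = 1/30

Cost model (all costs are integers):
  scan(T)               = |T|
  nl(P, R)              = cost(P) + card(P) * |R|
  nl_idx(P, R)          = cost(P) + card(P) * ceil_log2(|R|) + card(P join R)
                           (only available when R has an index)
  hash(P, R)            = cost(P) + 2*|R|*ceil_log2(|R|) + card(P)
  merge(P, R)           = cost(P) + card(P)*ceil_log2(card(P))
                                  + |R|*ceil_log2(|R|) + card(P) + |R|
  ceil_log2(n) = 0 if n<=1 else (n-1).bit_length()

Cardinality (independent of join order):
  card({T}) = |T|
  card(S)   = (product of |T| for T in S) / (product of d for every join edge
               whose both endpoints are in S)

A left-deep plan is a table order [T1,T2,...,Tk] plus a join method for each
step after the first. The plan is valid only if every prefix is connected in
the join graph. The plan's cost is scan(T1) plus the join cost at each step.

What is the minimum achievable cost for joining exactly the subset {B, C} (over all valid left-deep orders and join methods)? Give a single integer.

540

Selinger DP over subsets of {B,C}:
  {B}: scan cost=50, card=50
  {C}: scan cost=60, card=60
  {BC}: card=120; try (B,nl_idx)→540, (B,hash)→720, (C,hash)→820, (C,merge)→820, (B,merge)→830, (C,nl)→3050 …(+1); best=540 via (B,nl_idx)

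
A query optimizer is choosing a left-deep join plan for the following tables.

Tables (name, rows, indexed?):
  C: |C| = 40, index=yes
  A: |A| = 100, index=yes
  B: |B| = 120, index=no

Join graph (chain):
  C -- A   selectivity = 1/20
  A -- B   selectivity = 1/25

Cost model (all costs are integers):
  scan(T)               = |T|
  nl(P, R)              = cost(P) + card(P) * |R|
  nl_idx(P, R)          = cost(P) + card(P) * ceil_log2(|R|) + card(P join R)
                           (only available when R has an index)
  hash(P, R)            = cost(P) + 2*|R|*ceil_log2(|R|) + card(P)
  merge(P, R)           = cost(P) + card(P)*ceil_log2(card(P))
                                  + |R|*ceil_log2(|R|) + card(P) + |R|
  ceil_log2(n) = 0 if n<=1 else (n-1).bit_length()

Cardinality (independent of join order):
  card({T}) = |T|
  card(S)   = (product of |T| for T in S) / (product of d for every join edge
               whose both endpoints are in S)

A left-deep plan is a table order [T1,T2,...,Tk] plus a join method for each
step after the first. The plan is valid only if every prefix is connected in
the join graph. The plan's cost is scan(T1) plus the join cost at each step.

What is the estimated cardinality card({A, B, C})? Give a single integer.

960

Tables in S: A(100), B(120), C(40)
Edges inside S: C-A(d=20), A-B(d=25)
numerator = 100 * 120 * 40 = 480000
denominator = 20 * 25 = 500
card(S) = 480000 / 500 = 960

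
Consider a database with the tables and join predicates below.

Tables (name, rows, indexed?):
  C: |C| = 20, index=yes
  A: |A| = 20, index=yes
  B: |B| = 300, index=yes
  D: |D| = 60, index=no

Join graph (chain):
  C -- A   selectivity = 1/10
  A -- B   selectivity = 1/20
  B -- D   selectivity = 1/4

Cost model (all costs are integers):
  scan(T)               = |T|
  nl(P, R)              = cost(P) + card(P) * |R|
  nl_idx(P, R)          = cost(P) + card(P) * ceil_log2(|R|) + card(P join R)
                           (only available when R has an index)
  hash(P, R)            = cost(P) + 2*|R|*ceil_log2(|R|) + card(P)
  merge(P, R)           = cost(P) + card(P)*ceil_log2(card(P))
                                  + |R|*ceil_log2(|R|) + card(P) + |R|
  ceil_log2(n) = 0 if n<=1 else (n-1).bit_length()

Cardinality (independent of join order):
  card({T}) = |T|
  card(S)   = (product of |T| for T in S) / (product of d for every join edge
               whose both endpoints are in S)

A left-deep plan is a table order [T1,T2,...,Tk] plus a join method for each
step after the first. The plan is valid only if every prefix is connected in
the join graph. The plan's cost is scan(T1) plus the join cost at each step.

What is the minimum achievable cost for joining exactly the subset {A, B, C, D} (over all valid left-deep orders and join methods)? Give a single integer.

2320

Selinger DP over subsets of {A,B,C,D}:
  {C}: scan cost=20, card=20
  {A}: scan cost=20, card=20
  {B}: scan cost=300, card=300
  {D}: scan cost=60, card=60
  {AC}: card=40; try (C,nl_idx)→160, (A,nl_idx)→160, (C,hash)→240, (A,hash)→240, (C,merge)→260, (A,merge)→260 …(+2); best=160 via (C,nl_idx)
  {AB}: card=300; try (B,nl_idx)→500, (A,hash)→800, (A,nl_idx)→2100, (B,merge)→3140, (A,merge)→3420, (B,hash)→5440 …(+2); best=500 via (B,nl_idx)
  {BD}: card=4500; try (D,hash)→1320, (B,merge)→3480, (D,merge)→3720, (B,nl_idx)→5100, (B,hash)→5520, (B,nl)→18060 …(+1); best=1320 via (D,hash)
  {ABC}: card=600; try (C,hash)→1000, (B,nl_idx)→1120, (C,nl_idx)→2600, (B,merge)→3440, (C,merge)→3620, (B,hash)→5600 …(+2); best=1000 via (C,hash)
  {ABD}: card=4500; try (D,hash)→1520, (D,merge)→3920, (A,hash)→6020, (D,nl)→18500, (A,nl_idx)→28320, (A,merge)→64440 …(+1); best=1520 via (D,hash)
  {ABCD}: card=9000; try (D,hash)→2320, (C,hash)→6220, (D,merge)→8020, (C,nl_idx)→33020, (D,nl)→37000, (C,merge)→64640 …(+1); best=2320 via (D,hash)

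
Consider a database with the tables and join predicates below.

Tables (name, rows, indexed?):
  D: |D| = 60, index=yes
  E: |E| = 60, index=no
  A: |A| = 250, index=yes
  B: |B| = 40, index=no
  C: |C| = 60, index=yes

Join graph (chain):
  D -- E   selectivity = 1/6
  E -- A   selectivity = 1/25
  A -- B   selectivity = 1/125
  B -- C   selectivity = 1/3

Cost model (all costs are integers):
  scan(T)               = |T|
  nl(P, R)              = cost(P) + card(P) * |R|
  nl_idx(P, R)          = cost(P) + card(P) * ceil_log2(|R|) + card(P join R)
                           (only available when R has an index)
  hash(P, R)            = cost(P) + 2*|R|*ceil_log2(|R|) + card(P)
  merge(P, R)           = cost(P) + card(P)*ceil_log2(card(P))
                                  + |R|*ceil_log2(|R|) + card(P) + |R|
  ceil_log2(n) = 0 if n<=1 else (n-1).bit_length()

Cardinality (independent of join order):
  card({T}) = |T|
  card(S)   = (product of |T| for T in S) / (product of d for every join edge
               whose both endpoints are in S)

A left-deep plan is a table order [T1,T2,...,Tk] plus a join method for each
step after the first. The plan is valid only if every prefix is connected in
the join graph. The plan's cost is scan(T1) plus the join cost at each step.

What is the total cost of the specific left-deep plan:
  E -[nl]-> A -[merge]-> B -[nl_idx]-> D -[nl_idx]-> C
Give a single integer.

74932

step 1: scan E: cost=60, card=60
step 2: join A via nl
    card(P join A) = 60*250/(25) = 600
    cost = 60 + 60*250 = 15060
step 3: join B via merge
    card(P join B) = 600*40/(125) = 192
    cost = 15060 + 600*10 + 40*6 + 600 + 40 = 21940
step 4: join D via nl_idx
    card(P join D) = 192*60/(6) = 1920
    cost = 21940 + 192*6 + 1920 = 25012
step 5: join C via nl_idx
    card(P join C) = 1920*60/(3) = 38400
    cost = 25012 + 1920*6 + 38400 = 74932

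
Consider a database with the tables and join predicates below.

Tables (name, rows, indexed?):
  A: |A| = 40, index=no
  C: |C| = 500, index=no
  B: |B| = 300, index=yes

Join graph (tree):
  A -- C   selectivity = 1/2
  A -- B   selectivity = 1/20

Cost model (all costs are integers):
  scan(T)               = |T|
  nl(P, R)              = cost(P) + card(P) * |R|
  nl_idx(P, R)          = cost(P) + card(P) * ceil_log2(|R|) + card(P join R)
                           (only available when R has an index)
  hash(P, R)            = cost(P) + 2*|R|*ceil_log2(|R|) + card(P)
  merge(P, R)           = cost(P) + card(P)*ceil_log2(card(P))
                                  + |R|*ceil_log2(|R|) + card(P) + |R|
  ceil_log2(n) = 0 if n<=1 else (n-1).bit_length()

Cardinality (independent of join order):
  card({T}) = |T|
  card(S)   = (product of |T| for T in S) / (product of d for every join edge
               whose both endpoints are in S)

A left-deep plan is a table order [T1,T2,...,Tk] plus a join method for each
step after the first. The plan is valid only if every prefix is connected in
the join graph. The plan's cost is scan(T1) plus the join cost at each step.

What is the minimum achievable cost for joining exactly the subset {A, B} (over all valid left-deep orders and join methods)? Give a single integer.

1000

Selinger DP over subsets of {A,B}:
  {A}: scan cost=40, card=40
  {B}: scan cost=300, card=300
  {AB}: card=600; try (B,nl_idx)→1000, (A,hash)→1080, (B,merge)→3320, (A,merge)→3580, (B,hash)→5480, (B,nl)→12040 …(+1); best=1000 via (B,nl_idx)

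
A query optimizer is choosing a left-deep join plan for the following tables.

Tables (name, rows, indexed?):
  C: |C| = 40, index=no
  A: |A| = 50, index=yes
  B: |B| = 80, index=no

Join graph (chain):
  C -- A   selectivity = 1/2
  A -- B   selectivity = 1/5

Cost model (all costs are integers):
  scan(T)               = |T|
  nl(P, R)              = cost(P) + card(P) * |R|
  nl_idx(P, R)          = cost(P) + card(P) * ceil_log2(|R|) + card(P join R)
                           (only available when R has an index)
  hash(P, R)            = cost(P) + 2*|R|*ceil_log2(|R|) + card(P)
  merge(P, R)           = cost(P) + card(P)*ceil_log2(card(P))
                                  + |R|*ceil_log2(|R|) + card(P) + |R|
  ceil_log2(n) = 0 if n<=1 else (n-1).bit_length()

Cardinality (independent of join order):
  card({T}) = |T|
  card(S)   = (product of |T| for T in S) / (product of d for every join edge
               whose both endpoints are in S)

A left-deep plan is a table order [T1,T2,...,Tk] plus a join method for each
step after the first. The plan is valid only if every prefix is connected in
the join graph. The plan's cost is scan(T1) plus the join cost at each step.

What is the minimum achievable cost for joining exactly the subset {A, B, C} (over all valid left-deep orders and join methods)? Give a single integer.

2040

Selinger DP over subsets of {A,B,C}:
  {C}: scan cost=40, card=40
  {A}: scan cost=50, card=50
  {B}: scan cost=80, card=80
  {AC}: card=1000; try (C,hash)→580, (A,merge)→670, (C,merge)→680, (A,hash)→680, (A,nl_idx)→1280, (A,nl)→2040 …(+1); best=580 via (C,hash)
  {AB}: card=800; try (A,hash)→760, (B,merge)→1040, (A,merge)→1070, (B,hash)→1220, (A,nl_idx)→1360, (B,nl)→4050 …(+1); best=760 via (A,hash)
  {ABC}: card=16000; try (C,hash)→2040, (B,hash)→2700, (C,merge)→9840, (B,merge)→12220, (C,nl)→32760, (B,nl)→80580; best=2040 via (C,hash)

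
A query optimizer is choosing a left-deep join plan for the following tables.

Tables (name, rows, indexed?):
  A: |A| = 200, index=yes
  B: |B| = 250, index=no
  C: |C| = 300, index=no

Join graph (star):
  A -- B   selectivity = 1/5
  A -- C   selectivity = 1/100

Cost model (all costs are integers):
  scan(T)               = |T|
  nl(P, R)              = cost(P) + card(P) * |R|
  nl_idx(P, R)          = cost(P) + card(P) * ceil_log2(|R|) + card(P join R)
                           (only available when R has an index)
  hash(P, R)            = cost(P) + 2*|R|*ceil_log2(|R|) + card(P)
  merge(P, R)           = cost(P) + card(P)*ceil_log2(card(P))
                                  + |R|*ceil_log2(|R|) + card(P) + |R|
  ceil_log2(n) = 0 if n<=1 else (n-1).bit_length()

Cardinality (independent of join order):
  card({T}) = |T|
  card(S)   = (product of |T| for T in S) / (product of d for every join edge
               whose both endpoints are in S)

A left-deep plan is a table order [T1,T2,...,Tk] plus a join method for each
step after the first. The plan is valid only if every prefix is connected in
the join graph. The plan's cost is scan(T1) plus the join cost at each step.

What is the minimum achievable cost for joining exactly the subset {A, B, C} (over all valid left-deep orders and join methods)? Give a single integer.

7900

Selinger DP over subsets of {A,B,C}:
  {A}: scan cost=200, card=200
  {B}: scan cost=250, card=250
  {C}: scan cost=300, card=300
  {AB}: card=10000; try (A,hash)→3700, (B,merge)→4250, (A,merge)→4300, (B,hash)→4400, (A,nl_idx)→12250, (B,nl)→50200 …(+1); best=3700 via (A,hash)
  {AC}: card=600; try (A,nl_idx)→3300, (A,hash)→3800, (C,merge)→5000, (A,merge)→5100, (C,hash)→5800, (C,nl)→60200 …(+1); best=3300 via (A,nl_idx)
  {ABC}: card=30000; try (B,hash)→7900, (B,merge)→12150, (C,hash)→19100, (B,nl)→153300, (C,merge)→156700, (C,nl)→3003700; best=7900 via (B,hash)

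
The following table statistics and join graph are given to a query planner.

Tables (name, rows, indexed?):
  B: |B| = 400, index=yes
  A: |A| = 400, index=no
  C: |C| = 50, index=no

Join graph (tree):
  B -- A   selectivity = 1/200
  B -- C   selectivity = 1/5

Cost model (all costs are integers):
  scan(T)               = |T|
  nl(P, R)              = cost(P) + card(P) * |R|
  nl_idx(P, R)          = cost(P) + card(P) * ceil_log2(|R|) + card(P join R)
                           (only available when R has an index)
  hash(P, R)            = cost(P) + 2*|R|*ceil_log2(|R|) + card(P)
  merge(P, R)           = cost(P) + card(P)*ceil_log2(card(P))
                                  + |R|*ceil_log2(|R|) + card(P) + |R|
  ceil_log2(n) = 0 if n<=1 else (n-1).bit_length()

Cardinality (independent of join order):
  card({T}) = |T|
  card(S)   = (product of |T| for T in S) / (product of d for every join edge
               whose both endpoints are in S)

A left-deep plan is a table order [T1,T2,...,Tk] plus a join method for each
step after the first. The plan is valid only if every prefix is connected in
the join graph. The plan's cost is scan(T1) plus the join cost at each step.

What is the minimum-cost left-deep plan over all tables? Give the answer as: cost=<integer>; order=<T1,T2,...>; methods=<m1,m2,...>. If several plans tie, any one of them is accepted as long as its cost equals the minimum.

Selinger DP (subsets sized 1..n):
  {B}: scan cost=400, card=400
  {A}: scan cost=400, card=400
  {C}: scan cost=50, card=50
  {AB}: card=800; try (B,nl_idx)→4800, (B,hash)→8000, (A,hash)→8000, (B,merge)→8400, (A,merge)→8400, (B,nl)→160400 …(+1); best=4800 via (B,nl_idx)
  {BC}: card=4000; try (C,hash)→1400, (B,merge)→4400, (B,nl_idx)→4500, (C,merge)→4750, (B,hash)→7300, (B,nl)→20050 …(+1); best=1400 via (C,hash)
  {ABC}: card=8000; try (C,hash)→6200, (A,hash)→12600, (C,merge)→13950, (C,nl)→44800, (A,merge)→57400, (A,nl)→1601400; best=6200 via (C,hash)

cost=6200; order=A,B,C; methods=nl_idx,hash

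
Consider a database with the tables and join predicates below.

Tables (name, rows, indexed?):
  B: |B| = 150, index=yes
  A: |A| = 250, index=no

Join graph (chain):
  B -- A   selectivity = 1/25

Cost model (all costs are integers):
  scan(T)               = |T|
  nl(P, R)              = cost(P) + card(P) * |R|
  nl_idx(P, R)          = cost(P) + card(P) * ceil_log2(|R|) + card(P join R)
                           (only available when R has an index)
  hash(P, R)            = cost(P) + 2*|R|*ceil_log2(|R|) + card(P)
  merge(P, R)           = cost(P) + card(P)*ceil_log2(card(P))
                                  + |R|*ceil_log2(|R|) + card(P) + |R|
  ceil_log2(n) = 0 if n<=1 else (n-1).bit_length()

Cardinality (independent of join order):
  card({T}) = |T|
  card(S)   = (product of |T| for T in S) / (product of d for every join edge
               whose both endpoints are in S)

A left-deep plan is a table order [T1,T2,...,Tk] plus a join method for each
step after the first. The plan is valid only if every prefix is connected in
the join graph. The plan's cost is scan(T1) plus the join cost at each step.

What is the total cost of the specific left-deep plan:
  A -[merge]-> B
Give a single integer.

step 1: scan A: cost=250, card=250
step 2: join B via merge
    card(P join B) = 250*150/(25) = 1500
    cost = 250 + 250*8 + 150*8 + 250 + 150 = 3850

3850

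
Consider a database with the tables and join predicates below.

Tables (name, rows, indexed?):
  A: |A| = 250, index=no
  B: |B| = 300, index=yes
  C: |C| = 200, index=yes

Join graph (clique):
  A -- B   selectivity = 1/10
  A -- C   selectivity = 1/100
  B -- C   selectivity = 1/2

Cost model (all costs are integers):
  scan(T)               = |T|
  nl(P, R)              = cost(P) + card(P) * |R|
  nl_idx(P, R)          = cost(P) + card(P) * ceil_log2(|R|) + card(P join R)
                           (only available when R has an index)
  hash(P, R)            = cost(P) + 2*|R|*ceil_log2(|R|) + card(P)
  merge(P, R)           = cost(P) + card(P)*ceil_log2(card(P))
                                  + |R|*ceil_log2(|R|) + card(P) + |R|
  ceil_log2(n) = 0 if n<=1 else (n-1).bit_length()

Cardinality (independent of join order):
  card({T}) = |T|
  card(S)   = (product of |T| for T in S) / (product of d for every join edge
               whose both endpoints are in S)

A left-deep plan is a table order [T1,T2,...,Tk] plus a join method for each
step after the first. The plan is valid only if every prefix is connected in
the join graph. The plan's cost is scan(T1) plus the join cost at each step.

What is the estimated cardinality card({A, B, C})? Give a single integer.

7500

Tables in S: A(250), B(300), C(200)
Edges inside S: A-B(d=10), A-C(d=100), B-C(d=2)
numerator = 250 * 300 * 200 = 15000000
denominator = 10 * 100 * 2 = 2000
card(S) = 15000000 / 2000 = 7500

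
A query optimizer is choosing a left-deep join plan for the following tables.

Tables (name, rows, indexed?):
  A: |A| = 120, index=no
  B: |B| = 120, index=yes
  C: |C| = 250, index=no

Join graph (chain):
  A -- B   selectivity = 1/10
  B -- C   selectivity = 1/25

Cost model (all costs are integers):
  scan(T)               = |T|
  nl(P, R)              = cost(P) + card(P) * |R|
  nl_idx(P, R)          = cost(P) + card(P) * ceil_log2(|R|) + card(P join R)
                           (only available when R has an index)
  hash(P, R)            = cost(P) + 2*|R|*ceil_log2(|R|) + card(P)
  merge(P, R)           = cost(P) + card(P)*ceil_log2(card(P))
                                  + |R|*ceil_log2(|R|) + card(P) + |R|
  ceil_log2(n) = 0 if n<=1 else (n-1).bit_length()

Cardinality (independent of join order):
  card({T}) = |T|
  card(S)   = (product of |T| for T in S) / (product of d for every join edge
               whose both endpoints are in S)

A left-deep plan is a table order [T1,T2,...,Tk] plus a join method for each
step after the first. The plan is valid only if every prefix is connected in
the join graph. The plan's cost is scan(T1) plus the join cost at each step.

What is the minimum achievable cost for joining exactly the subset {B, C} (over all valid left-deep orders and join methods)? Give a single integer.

Selinger DP over subsets of {B,C}:
  {B}: scan cost=120, card=120
  {C}: scan cost=250, card=250
  {BC}: card=1200; try (B,hash)→2180, (B,nl_idx)→3200, (C,merge)→3330, (B,merge)→3460, (C,hash)→4240, (C,nl)→30120 …(+1); best=2180 via (B,hash)

2180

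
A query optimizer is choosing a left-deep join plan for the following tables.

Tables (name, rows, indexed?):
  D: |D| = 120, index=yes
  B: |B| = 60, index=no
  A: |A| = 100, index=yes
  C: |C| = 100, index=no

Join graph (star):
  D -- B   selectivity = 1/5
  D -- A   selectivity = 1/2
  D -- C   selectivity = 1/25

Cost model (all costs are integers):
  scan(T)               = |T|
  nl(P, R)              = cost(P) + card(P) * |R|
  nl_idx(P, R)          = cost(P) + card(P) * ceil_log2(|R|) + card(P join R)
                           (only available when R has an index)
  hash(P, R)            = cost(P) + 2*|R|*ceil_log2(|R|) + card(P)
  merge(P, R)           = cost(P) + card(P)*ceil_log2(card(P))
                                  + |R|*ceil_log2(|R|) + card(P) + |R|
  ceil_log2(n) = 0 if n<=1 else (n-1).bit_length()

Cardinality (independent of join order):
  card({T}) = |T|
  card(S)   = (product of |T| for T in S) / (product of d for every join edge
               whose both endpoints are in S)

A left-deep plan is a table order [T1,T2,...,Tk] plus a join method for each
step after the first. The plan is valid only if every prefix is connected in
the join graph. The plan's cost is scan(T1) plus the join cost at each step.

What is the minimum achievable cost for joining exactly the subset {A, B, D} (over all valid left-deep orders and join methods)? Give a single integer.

3800

Selinger DP over subsets of {A,B,D}:
  {D}: scan cost=120, card=120
  {B}: scan cost=60, card=60
  {A}: scan cost=100, card=100
  {BD}: card=1440; try (B,hash)→960, (D,merge)→1440, (B,merge)→1500, (D,hash)→1800, (D,nl_idx)→1920, (D,nl)→7260 …(+1); best=960 via (B,hash)
  {AD}: card=6000; try (A,hash)→1640, (D,merge)→1860, (D,hash)→1880, (A,merge)→1880, (D,nl_idx)→6800, (A,nl_idx)→6960 …(+2); best=1640 via (A,hash)
  {ABD}: card=72000; try (A,hash)→3800, (B,hash)→8360, (A,merge)→19040, (A,nl_idx)→83040, (B,merge)→86060, (A,nl)→144960 …(+1); best=3800 via (A,hash)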